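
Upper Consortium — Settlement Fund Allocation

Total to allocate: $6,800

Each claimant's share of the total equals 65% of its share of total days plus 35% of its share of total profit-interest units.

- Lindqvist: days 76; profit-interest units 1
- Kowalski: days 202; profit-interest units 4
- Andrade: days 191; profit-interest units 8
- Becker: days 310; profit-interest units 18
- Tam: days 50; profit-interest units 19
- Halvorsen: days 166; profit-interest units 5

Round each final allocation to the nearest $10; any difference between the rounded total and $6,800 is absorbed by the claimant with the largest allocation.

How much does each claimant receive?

Days total 995; profit-interest units total 55.
Blended shares (65% days + 35% profit-interest units): Lindqvist 0.0560; Kowalski 0.1574; Andrade 0.1757; Becker 0.3171; Tam 0.1536; Halvorsen 0.1403.
Proportional shares: Lindqvist 380.88; Kowalski 1,070.42; Andrade 1,194.64; Becker 2,155.99; Tam 1,044.29; Halvorsen 953.77.
At nearest $10: Lindqvist $380; Kowalski $1,070; Andrade $1,190; Becker $2,160; Tam $1,040; Halvorsen $950. Sum = $6,790.
Difference $6,800 − $6,790 = +$10 applied to largest allocation (Becker): Becker becomes $2,170.

Lindqvist: $380; Kowalski: $1,070; Andrade: $1,190; Becker: $2,170; Tam: $1,040; Halvorsen: $950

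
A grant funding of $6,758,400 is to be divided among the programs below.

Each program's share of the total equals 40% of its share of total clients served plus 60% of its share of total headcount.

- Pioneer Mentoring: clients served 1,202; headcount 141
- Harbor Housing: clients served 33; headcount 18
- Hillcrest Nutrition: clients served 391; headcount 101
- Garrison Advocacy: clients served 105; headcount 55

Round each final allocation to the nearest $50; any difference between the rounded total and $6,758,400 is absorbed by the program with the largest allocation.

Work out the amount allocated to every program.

Pioneer Mentoring: $3,692,300 | Harbor Housing: $283,250 | Hillcrest Nutrition: $1,910,850 | Garrison Advocacy: $872,000

Clients served total 1,731; headcount total 315.
Combined weights (40% clients served + 60% headcount): Pioneer Mentoring 0.5463; Harbor Housing 0.0419; Hillcrest Nutrition 0.2827; Garrison Advocacy 0.1290.
Raw shares: Pioneer Mentoring 3,692,316.33; Harbor Housing 283,253.76; Hillcrest Nutrition 1,910,825.07; Garrison Advocacy 872,004.83.
At nearest $50: Pioneer Mentoring $3,692,300; Harbor Housing $283,250; Hillcrest Nutrition $1,910,850; Garrison Advocacy $872,000. Sum = $6,758,400.
Sum already equals the total — no adjustment.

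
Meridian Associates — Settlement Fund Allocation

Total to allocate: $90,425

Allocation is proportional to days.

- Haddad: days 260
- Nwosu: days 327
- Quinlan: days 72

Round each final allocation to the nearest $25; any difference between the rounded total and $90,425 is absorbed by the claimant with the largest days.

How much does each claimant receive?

Combined days = 260 + 327 + 72 = 659.
Unrounded shares: Haddad 35,676.02; Nwosu 44,869.46; Quinlan 9,879.51.
Rounded to nearest $25: Haddad $35,675; Nwosu $44,875; Quinlan $9,875. Sum = $90,425.
Sum already equals the total — no adjustment.

Haddad: $35,675; Nwosu: $44,875; Quinlan: $9,875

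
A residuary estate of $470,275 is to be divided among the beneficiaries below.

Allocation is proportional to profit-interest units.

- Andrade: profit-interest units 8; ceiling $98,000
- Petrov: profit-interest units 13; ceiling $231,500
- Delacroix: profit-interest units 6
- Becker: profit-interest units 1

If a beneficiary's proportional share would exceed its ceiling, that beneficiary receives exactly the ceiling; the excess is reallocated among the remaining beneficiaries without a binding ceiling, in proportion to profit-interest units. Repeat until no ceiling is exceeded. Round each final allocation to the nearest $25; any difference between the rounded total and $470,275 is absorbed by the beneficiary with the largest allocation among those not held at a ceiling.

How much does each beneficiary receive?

Andrade: $98,000 | Petrov: $231,500 | Delacroix: $120,675 | Becker: $20,100

Combined profit-interest units = 28.
Pro-rata shares before constraints: Andrade 134,364.29; Petrov 218,341.96; Delacroix 100,773.21; Becker 16,795.54.
Cap binds for Andrade ($98,000); residual $372,275 reallocated over remaining profit-interest units 20.
Cap binds for Petrov ($231,500); residual $140,775 reallocated over remaining profit-interest units 7.
Redistributed shares: Delacroix 120,664.29 → $120,675; Becker 20,110.71 → $20,100.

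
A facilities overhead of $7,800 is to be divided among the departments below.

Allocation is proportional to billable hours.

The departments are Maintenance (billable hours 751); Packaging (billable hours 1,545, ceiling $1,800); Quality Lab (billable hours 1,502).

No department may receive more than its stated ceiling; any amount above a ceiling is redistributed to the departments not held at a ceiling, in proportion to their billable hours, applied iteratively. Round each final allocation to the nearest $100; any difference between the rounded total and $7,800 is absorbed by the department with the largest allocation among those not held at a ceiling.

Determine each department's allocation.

Billable hours total: 3,798.
Pro-rata shares before constraints: Maintenance 1,542.34; Packaging 3,172.99; Quality Lab 3,084.68.
Cap binds for Packaging ($1,800); remaining pool $6,000 reallocated over remaining billable hours 2,253.
Redistributed shares: Maintenance 2,000.00 → $2,000; Quality Lab 4,000.00 → $4,000.

Maintenance: $2,000 | Packaging: $1,800 | Quality Lab: $4,000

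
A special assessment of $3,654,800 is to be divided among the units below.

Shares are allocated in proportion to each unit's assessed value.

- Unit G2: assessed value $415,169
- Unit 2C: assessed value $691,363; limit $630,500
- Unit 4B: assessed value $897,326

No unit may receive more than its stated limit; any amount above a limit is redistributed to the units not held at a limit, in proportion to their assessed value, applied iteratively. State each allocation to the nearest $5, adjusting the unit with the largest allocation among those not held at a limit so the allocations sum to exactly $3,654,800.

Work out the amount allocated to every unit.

Unit G2: $956,650 · Unit 2C: $630,500 · Unit 4B: $2,067,650

Total assessed value = 2,003,858.
Proportional shares (ignoring caps): Unit G2 757,219.15; Unit 2C 1,260,964.35; Unit 4B 1,636,616.50.
Cap binds for Unit 2C ($630,500); remaining pool $3,024,300 reallocated over remaining assessed value 1,312,495.
Redistributed shares: Unit G2 956,647.92 → $956,650; Unit 4B 2,067,652.08 → $2,067,650.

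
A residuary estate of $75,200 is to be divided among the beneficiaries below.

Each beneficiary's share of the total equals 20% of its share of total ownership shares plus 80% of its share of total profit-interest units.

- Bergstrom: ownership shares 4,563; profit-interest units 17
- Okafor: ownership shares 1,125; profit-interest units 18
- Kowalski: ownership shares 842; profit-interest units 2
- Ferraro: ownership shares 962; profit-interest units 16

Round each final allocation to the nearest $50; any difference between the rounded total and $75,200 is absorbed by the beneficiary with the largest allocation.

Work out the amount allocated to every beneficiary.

Totals — ownership shares 7,492, profit-interest units 53.
Blended shares (20% ownership shares + 80% profit-interest units): Bergstrom 0.3784; Okafor 0.3017; Kowalski 0.0527; Ferraro 0.2672.
Raw shares: Bergstrom 28,456.71; Okafor 22,690.11; Kowalski 3,960.48; Ferraro 20,092.70.
At nearest $50: Bergstrom $28,450; Okafor $22,700; Kowalski $3,950; Ferraro $20,100. Sum = $75,200.
Sum already equals the total — no adjustment.

Bergstrom: $28,450 | Okafor: $22,700 | Kowalski: $3,950 | Ferraro: $20,100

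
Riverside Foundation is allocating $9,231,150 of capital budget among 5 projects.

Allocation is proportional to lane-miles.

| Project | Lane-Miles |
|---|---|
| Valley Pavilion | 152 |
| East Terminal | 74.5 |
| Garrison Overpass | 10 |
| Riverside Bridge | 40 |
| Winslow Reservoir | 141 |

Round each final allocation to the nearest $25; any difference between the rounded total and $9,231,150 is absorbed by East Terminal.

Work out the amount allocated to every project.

Valley Pavilion: $3,360,800 · East Terminal: $1,647,250 · Garrison Overpass: $221,100 · Riverside Bridge: $884,425 · Winslow Reservoir: $3,117,575

Sum of lane-miles: 417.5.
Proportional shares: Valley Pavilion 152/417.5 × $9,231,150 = 3,360,801.92; East Terminal 74.5/417.5 × $9,231,150 = 1,647,235.15; Garrison Overpass 10/417.5 × $9,231,150 = 221,105.39; Riverside Bridge 40/417.5 × $9,231,150 = 884,421.56; Winslow Reservoir 141/417.5 × $9,231,150 = 3,117,585.99.
At nearest $25: Valley Pavilion $3,360,800; East Terminal $1,647,225; Garrison Overpass $221,100; Riverside Bridge $884,425; Winslow Reservoir $3,117,575. Sum = $9,231,125.
Difference $9,231,150 − $9,231,125 = +$25 applied to East Terminal: East Terminal becomes $1,647,250.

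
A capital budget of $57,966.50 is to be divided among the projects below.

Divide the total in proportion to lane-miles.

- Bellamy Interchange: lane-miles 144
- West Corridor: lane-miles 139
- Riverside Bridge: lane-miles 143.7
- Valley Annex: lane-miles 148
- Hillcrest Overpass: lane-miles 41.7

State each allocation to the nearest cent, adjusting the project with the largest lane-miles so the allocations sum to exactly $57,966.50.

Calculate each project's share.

Combined lane-miles = 144 + 139 + 143.7 + 148 + 41.7 = 616.4.
Proportional shares: Bellamy Interchange 13,541.8170; West Corridor 13,071.61502; Riverside Bridge 13,513.6049; Valley Annex 13,917.9786; Hillcrest Overpass 3,921.4845.
Rounded to nearest cent: Bellamy Interchange $13,541.82; West Corridor $13,071.62; Riverside Bridge $13,513.60; Valley Annex $13,917.98; Hillcrest Overpass $3,921.48. Sum = $57,966.50.
Rounded total matches; no reconciliation needed.

Bellamy Interchange: $13,541.82; West Corridor: $13,071.62; Riverside Bridge: $13,513.60; Valley Annex: $13,917.98; Hillcrest Overpass: $3,921.48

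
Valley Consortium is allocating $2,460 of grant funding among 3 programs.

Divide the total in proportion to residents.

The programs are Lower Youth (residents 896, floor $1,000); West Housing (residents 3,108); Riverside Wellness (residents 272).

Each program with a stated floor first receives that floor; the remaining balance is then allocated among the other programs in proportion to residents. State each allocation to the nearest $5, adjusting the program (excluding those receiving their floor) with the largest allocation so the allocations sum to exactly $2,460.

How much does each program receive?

Guaranteed amounts: Lower Youth $1,000. Remaining pool $1,460.
Remaining pool split over remaining residents 3,380: West Housing 1,342.51 → $1,345; Riverside Wellness 117.49 → $115.

Lower Youth: $1,000; West Housing: $1,345; Riverside Wellness: $115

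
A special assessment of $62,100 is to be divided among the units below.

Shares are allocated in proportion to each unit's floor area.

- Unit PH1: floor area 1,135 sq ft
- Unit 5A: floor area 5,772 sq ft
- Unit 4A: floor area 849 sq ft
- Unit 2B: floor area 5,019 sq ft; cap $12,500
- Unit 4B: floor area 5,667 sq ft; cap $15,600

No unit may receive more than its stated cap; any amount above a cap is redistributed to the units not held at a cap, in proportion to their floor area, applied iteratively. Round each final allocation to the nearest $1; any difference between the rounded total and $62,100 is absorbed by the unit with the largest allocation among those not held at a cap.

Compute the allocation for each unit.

Sum of floor area: 18,442.
Proportional shares (ignoring caps): Unit PH1 3,821.90; Unit 5A 19,436.13; Unit 4A 2,858.85; Unit 2B 16,900.55; Unit 4B 19,082.57.
Capped: Unit 2B ($12,500), Unit 4B ($15,600); remaining pool $34,000 reallocated over remaining floor area 7,756.
Remaining shares: Unit PH1 4,975.503 → $4,976; Unit 5A 25,302.73 → $25,303; Unit 4A 3,721.76 → $3,722.
Rounding difference −$1 applied to Unit 5A → $25,302.

Unit PH1: $4,976 | Unit 5A: $25,302 | Unit 4A: $3,722 | Unit 2B: $12,500 | Unit 4B: $15,600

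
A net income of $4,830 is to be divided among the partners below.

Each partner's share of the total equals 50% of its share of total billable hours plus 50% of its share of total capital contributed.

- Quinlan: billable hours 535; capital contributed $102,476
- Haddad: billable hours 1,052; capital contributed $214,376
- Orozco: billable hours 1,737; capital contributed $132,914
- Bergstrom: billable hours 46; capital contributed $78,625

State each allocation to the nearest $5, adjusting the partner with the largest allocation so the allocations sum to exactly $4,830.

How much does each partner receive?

Totals — billable hours 3,370, capital contributed 528,391.
Composite weights (50% billable hours + 50% capital contributed): Quinlan 0.1763; Haddad 0.3589; Orozco 0.3835; Bergstrom 0.0812.
Proportional shares: Quinlan 851.75; Haddad 1,733.68; Orozco 1,852.24; Bergstrom 392.32.
After rounding ($5): Quinlan $850; Haddad $1,735; Orozco $1,850; Bergstrom $390. Sum = $4,825.
Difference $4,830 − $4,825 = +$5 applied to largest allocation (Orozco): Orozco becomes $1,855.

Quinlan: $850 · Haddad: $1,735 · Orozco: $1,855 · Bergstrom: $390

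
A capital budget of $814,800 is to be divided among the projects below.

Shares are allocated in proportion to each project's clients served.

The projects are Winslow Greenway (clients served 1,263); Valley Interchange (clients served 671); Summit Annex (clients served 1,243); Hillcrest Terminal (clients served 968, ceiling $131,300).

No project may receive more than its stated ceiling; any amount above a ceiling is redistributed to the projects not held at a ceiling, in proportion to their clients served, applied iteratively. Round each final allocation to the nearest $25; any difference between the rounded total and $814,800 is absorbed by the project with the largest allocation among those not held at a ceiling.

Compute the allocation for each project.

Sum of clients served: 4,145.
Pro-rata shares before constraints: Winslow Greenway 248,273.20; Valley Interchange 131,901.28; Summit Annex 244,341.71; Hillcrest Terminal 190,283.81.
Cap binds for Hillcrest Terminal ($131,300); residual $683,500 reallocated over remaining clients served 3,177.
Remaining shares: Winslow Greenway 271,721.91 → $271,725; Valley Interchange 144,358.99 → $144,350; Summit Annex 267,419.11 → $267,425.

Winslow Greenway: $271,725 | Valley Interchange: $144,350 | Summit Annex: $267,425 | Hillcrest Terminal: $131,300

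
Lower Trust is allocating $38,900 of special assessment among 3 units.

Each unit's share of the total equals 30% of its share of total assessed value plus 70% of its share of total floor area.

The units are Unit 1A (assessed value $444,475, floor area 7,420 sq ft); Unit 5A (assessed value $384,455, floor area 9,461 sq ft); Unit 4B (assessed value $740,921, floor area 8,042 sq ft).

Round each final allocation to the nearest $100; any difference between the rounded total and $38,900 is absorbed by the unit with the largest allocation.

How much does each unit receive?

Unit 1A: $11,400 | Unit 5A: $13,200 | Unit 4B: $14,300

Totals — assessed value 1,569,851, floor area 24,923.
Composite weights (30% assessed value + 70% floor area): Unit 1A 0.2933; Unit 5A 0.3392; Unit 4B 0.3675.
Pro-rata amounts: Unit 1A 11,410.98; Unit 5A 13,194.73; Unit 4B 14,294.29.
After rounding ($100): Unit 1A $11,400; Unit 5A $13,200; Unit 4B $14,300. Sum = $38,900.
Rounded total matches; no reconciliation needed.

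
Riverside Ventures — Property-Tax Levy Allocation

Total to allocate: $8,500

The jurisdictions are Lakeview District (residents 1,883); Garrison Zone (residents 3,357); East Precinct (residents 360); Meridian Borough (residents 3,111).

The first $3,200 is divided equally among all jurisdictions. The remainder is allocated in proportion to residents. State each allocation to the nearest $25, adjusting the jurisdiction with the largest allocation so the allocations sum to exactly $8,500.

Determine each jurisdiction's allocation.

First tranche $3,200 split equally: $800 each.
Remainder $5,300 by residents (total 8,711): Lakeview District 1,145.67 → $1,150; Garrison Zone 2,042.49 → $2,050; East Precinct 219.03 → $225; Meridian Borough 1,892.81 → $1,900.
Rounding difference −$25 on remainder applied to Garrison Zone.
Totals: Lakeview District $800 + $1,150 = $1,950; Garrison Zone $800 + $2,025 = $2,825; East Precinct $800 + $225 = $1,025; Meridian Borough $800 + $1,900 = $2,700.

Lakeview District: $1,950; Garrison Zone: $2,825; East Precinct: $1,025; Meridian Borough: $2,700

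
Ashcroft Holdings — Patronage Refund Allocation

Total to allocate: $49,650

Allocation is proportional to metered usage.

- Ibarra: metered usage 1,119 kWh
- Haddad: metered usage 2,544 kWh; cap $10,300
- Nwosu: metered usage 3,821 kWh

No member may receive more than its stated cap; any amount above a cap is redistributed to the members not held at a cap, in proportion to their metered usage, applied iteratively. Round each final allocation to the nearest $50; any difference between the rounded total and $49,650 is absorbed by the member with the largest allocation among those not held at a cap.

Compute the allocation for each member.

Sum of metered usage: 7,484.
Unconstrained shares: Ibarra 7,423.62; Haddad 16,877.28; Nwosu 25,349.10.
Cap binds for Haddad ($10,300); residual $39,350 reallocated over remaining metered usage 4,940.
Shares after redistribution: Ibarra 8,913.49 → $8,900; Nwosu 30,436.51 → $30,450.

Ibarra: $8,900 | Haddad: $10,300 | Nwosu: $30,450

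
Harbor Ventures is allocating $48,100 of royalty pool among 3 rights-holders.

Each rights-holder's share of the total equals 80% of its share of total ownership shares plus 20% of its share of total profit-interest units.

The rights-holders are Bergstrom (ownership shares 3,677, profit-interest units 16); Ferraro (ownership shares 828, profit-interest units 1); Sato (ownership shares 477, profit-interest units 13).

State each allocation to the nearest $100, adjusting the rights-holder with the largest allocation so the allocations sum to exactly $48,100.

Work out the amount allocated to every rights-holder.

Bergstrom: $33,500 | Ferraro: $6,700 | Sato: $7,900

Totals — ownership shares 4,982, profit-interest units 30.
Composite weights (80% ownership shares + 20% profit-interest units): Bergstrom 0.6971; Ferraro 0.1396; Sato 0.1633.
Unrounded shares: Bergstrom 33,531.10; Ferraro 6,715.98; Sato 7,852.92.
Rounded to nearest $100: Bergstrom $33,500; Ferraro $6,700; Sato $7,900. Sum = $48,100.
No rounding difference to absorb.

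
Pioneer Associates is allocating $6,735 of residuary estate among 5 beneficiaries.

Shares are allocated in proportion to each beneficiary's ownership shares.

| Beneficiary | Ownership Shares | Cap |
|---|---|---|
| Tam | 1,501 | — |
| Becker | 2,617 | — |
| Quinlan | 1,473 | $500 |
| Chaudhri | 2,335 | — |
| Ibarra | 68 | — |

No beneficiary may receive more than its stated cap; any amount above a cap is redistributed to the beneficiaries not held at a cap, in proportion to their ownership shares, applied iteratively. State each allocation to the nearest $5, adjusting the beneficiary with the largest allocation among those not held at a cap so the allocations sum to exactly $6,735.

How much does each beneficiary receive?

Total ownership shares = 7,994.
Pro-rata shares before constraints: Tam 1,264.60; Becker 2,204.84; Quinlan 1,241.01; Chaudhri 1,967.25; Ibarra 57.29.
Cap binds for Quinlan ($500); remaining pool $6,235 reallocated over remaining ownership shares 6,521.
Shares after redistribution: Tam 1,435.17 → $1,435; Becker 2,502.22 → $2,500; Chaudhri 2,232.59 → $2,235; Ibarra 65.02 → $65.

Tam: $1,435 · Becker: $2,500 · Quinlan: $500 · Chaudhri: $2,235 · Ibarra: $65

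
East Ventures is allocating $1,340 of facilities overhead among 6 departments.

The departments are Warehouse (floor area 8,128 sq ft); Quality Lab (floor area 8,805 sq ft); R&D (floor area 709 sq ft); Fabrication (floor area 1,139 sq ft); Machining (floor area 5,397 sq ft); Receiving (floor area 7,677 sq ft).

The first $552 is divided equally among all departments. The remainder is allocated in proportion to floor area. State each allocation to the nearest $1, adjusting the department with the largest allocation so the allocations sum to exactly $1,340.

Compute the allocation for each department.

Warehouse: $293; Quality Lab: $309; R&D: $110; Fabrication: $120; Machining: $226; Receiving: $282

First tranche $552 split equally: $92 each.
Remainder $788 by floor area (total 31,855): Warehouse 201.06 → $201; Quality Lab 217.81 → $218; R&D 17.54 → $18; Fabrication 28.18 → $28; Machining 133.51 → $134; Receiving 189.91 → $190.
Rounding difference −$1 on remainder applied to Quality Lab.
Totals: Warehouse $92 + $201 = $293; Quality Lab $92 + $217 = $309; R&D $92 + $18 = $110; Fabrication $92 + $28 = $120; Machining $92 + $134 = $226; Receiving $92 + $190 = $282.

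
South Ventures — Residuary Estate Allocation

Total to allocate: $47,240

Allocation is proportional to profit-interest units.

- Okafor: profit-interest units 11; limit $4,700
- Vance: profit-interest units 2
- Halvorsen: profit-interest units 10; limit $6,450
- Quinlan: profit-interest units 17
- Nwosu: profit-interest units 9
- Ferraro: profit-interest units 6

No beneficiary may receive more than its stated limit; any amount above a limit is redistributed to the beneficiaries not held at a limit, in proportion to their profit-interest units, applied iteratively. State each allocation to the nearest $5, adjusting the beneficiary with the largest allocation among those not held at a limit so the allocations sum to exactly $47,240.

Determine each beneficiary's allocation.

Profit-interest units total: 55.
Proportional shares (ignoring caps): Okafor 9,448.00; Vance 1,717.82; Halvorsen 8,589.09; Quinlan 14,601.45; Nwosu 7,730.18; Ferraro 5,153.45.
Capped: Okafor ($4,700), Halvorsen ($6,450); residual $36,090 reallocated over remaining profit-interest units 34.
Remaining shares: Vance 2,122.94 → $2,125; Quinlan 18,045.00 → $18,045; Nwosu 9,553.24 → $9,555; Ferraro 6,368.82 → $6,370.
Rounding difference −$5 applied to Quinlan → $18,040.

Okafor: $4,700 | Vance: $2,125 | Halvorsen: $6,450 | Quinlan: $18,040 | Nwosu: $9,555 | Ferraro: $6,370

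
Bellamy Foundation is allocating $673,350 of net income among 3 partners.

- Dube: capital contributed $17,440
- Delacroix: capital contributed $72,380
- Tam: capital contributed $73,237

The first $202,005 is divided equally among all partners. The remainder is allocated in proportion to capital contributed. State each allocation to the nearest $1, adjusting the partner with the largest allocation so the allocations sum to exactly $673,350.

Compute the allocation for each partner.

Equal tier: $202,005 ÷ 3 = $67,335 apiece.
Remainder $471,345 by capital contributed (total 163,057): Dube 50,413.39 → $50,413; Delacroix 209,227.15 → $209,227; Tam 211,704.46 → $211,704.
Rounding difference +$1 on remainder applied to Tam.
Totals: Dube $67,335 + $50,413 = $117,748; Delacroix $67,335 + $209,227 = $276,562; Tam $67,335 + $211,705 = $279,040.

Dube: $117,748; Delacroix: $276,562; Tam: $279,040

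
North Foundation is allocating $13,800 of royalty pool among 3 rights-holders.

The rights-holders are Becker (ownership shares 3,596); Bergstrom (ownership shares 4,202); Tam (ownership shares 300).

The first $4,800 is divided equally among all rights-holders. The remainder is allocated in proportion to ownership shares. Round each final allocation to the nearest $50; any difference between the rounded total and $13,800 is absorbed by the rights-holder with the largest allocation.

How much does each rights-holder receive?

Becker: $5,600; Bergstrom: $6,250; Tam: $1,950

$4,800 shared equally gives $1,600 per rights-holder.
Remainder $9,000 by ownership shares (total 8,098): Becker 3,996.54 → $4,000; Bergstrom 4,670.04 → $4,650; Tam 333.42 → $350.
Totals: Becker $1,600 + $4,000 = $5,600; Bergstrom $1,600 + $4,650 = $6,250; Tam $1,600 + $350 = $1,950.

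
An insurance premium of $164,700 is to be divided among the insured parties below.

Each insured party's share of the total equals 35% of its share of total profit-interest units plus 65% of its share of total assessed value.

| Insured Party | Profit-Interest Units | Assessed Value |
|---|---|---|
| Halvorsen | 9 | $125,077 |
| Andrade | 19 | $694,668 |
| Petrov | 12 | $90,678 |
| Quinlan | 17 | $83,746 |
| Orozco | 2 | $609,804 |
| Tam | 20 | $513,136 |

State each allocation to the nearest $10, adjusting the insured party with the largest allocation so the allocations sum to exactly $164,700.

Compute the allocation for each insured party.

Halvorsen: $12,890; Andrade: $48,990; Petrov: $13,340; Quinlan: $16,640; Orozco: $32,300; Tam: $40,540

Totals — profit-interest units 79, assessed value 2,117,109.
Combined weights (35% profit-interest units + 65% assessed value): Halvorsen 0.0783; Andrade 0.2975; Petrov 0.0810; Quinlan 0.1010; Orozco 0.1961; Tam 0.2462.
Raw shares: Halvorsen 12,891.87; Andrade 48,990.98; Petrov 13,341.48; Quinlan 16,639.37; Orozco 32,295.08; Tam 40,541.21.
Rounded to nearest $10: Halvorsen $12,890; Andrade $48,990; Petrov $13,340; Quinlan $16,640; Orozco $32,300; Tam $40,540. Sum = $164,700.
Sum already equals the total — no adjustment.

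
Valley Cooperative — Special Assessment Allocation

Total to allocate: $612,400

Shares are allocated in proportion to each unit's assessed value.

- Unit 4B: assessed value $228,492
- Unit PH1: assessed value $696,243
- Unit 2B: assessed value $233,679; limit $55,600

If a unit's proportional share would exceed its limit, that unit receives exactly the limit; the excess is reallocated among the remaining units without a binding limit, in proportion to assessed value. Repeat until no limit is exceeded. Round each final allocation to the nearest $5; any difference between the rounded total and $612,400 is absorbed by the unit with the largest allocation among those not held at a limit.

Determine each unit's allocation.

Unit 4B: $137,580 · Unit PH1: $419,220 · Unit 2B: $55,600

Sum of assessed value: 1,158,414.
Pro-rata shares before constraints: Unit 4B 120,793.17; Unit PH1 368,071.53; Unit 2B 123,535.30.
Capped: Unit 2B ($55,600); residual $556,800 reallocated over remaining assessed value 924,735.
Shares after redistribution: Unit 4B 137,579.25 → $137,580; Unit PH1 419,220.75 → $419,220.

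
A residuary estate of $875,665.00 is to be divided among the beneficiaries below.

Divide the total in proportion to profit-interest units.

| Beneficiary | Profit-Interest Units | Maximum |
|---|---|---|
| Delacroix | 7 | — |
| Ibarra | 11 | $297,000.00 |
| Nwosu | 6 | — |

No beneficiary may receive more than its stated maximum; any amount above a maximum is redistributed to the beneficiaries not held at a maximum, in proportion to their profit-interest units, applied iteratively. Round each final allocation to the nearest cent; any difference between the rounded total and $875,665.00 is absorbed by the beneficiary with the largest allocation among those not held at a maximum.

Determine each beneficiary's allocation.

Sum of profit-interest units: 24.
Unconstrained shares: Delacroix 255,402.2917; Ibarra 401,346.4583; Nwosu 218,916.2500.
Capped: Ibarra ($297,000.00); remaining pool $578,665.00 reallocated over remaining profit-interest units 13.
Redistributed shares: Delacroix 311,588.8462 → $311,588.85; Nwosu 267,076.1538 → $267,076.15.

Delacroix: $311,588.85 | Ibarra: $297,000.00 | Nwosu: $267,076.15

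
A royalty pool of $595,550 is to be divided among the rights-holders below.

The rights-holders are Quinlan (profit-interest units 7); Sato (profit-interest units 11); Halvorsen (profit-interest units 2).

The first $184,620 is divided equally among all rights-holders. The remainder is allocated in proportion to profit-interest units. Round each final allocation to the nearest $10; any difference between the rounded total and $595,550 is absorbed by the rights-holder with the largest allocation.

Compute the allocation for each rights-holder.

Quinlan: $205,370 · Sato: $287,550 · Halvorsen: $102,630

First tranche $184,620 split equally: $61,540 each.
Remainder $410,930 by profit-interest units (total 20): Quinlan 143,825.50 → $143,830; Sato 226,011.50 → $226,010; Halvorsen 41,093.00 → $41,090.
Totals: Quinlan $61,540 + $143,830 = $205,370; Sato $61,540 + $226,010 = $287,550; Halvorsen $61,540 + $41,090 = $102,630.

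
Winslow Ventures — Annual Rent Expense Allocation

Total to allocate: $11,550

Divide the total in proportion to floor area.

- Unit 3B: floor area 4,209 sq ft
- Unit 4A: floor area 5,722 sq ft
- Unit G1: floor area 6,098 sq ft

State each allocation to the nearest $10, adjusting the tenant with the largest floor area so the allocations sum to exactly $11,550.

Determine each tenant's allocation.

Unit 3B: $3,030; Unit 4A: $4,120; Unit G1: $4,400

Floor area total: 16,029.
Proportional shares: Unit 3B 4,209/16,029 × $11,550 = 3,032.87; Unit 4A 5,722/16,029 × $11,550 = 4,123.10; Unit G1 6,098/16,029 × $11,550 = 4,394.03.
After rounding ($10): Unit 3B $3,030; Unit 4A $4,120; Unit G1 $4,390. Sum = $11,540.
Difference $11,550 − $11,540 = +$10 applied to largest floor area (Unit G1): Unit G1 becomes $4,400.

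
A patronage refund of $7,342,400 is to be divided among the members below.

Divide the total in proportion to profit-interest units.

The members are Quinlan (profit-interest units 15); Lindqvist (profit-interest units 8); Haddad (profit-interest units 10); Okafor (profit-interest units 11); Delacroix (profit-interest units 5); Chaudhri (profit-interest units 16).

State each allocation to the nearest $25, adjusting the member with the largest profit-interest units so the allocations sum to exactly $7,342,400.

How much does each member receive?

Quinlan: $1,694,400 | Lindqvist: $903,675 | Haddad: $1,129,600 | Okafor: $1,242,550 | Delacroix: $564,800 | Chaudhri: $1,807,375

Sum of profit-interest units: 65.
Proportional shares: Quinlan 15/65 × $7,342,400 = 1,694,400.00; Lindqvist 8/65 × $7,342,400 = 903,680.00; Haddad 10/65 × $7,342,400 = 1,129,600.00; Okafor 11/65 × $7,342,400 = 1,242,560.00; Delacroix 5/65 × $7,342,400 = 564,800.00; Chaudhri 16/65 × $7,342,400 = 1,807,360.00.
Rounded to nearest $25: Quinlan $1,694,400; Lindqvist $903,675; Haddad $1,129,600; Okafor $1,242,550; Delacroix $564,800; Chaudhri $1,807,350. Sum = $7,342,375.
Difference $7,342,400 − $7,342,375 = +$25 applied to largest profit-interest units (Chaudhri): Chaudhri becomes $1,807,375.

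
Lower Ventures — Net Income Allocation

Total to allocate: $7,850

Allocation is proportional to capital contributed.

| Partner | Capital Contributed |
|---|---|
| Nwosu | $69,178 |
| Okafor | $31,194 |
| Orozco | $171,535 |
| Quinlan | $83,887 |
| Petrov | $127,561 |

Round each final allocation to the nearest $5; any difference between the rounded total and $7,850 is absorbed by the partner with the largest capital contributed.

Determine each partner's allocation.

Sum of capital contributed: 69,178 + 31,194 + 171,535 + 83,887 + 127,561 = 483,355.
Pro-rata amounts: Nwosu 1,123.50; Okafor 506.61; Orozco 2,785.84; Quinlan 1,362.38; Petrov 2,071.67.
Rounded to nearest $5: Nwosu $1,125; Okafor $505; Orozco $2,785; Quinlan $1,360; Petrov $2,070. Sum = $7,845.
Difference $7,850 − $7,845 = +$5 applied to largest capital contributed (Orozco): Orozco becomes $2,790.

Nwosu: $1,125; Okafor: $505; Orozco: $2,790; Quinlan: $1,360; Petrov: $2,070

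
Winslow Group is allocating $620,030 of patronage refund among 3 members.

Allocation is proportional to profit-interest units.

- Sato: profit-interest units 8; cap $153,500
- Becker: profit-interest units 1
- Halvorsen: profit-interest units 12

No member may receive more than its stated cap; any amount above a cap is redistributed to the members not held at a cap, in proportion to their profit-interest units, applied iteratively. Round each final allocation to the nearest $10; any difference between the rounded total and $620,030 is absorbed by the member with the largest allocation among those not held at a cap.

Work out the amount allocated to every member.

Total profit-interest units = 21.
Pro-rata shares before constraints: Sato 236,201.90; Becker 29,525.24; Halvorsen 354,302.86.
Held at cap: Sato ($153,500); balance $466,530 reallocated over remaining profit-interest units 13.
Remaining shares: Becker 35,886.92 → $35,890; Halvorsen 430,643.08 → $430,640.

Sato: $153,500; Becker: $35,890; Halvorsen: $430,640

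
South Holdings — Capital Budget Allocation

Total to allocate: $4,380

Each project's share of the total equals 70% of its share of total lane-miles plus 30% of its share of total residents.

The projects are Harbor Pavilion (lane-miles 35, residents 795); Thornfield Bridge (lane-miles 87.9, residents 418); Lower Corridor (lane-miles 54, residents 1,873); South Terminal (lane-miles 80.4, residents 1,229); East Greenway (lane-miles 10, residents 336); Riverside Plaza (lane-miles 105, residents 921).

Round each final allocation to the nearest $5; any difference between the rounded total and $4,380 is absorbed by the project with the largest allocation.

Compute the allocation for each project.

Totals — lane-miles 372.3, residents 5,572.
Composite weights (70% lane-miles + 30% residents): Harbor Pavilion 0.1086; Thornfield Bridge 0.1878; Lower Corridor 0.2024; South Terminal 0.2173; East Greenway 0.0369; Riverside Plaza 0.2470.
Proportional shares: Harbor Pavilion 475.71; Thornfield Bridge 822.46; Lower Corridor 886.40; South Terminal 951.94; East Greenway 161.59; Riverside Plaza 1,081.90.
At nearest $5: Harbor Pavilion $475; Thornfield Bridge $820; Lower Corridor $885; South Terminal $950; East Greenway $160; Riverside Plaza $1,080. Sum = $4,370.
Difference $4,380 − $4,370 = +$10 applied to largest allocation (Riverside Plaza): Riverside Plaza becomes $1,090.

Harbor Pavilion: $475 | Thornfield Bridge: $820 | Lower Corridor: $885 | South Terminal: $950 | East Greenway: $160 | Riverside Plaza: $1,090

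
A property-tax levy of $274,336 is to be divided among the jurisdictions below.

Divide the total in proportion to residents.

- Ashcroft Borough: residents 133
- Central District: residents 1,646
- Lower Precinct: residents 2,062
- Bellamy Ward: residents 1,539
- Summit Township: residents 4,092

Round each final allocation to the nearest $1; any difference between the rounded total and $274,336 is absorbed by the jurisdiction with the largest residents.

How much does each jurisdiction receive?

Combined residents = 133 + 1,646 + 2,062 + 1,539 + 4,092 = 9,472.
Proportional shares: Ashcroft Borough 3,852.06; Central District 47,672.83; Lower Precinct 59,721.37; Bellamy Ward 44,573.81; Summit Township 118,515.93.
At nearest $1: Ashcroft Borough $3,852; Central District $47,673; Lower Precinct $59,721; Bellamy Ward $44,574; Summit Township $118,516. Sum = $274,336.
Sum already equals the total — no adjustment.

Ashcroft Borough: $3,852 | Central District: $47,673 | Lower Precinct: $59,721 | Bellamy Ward: $44,574 | Summit Township: $118,516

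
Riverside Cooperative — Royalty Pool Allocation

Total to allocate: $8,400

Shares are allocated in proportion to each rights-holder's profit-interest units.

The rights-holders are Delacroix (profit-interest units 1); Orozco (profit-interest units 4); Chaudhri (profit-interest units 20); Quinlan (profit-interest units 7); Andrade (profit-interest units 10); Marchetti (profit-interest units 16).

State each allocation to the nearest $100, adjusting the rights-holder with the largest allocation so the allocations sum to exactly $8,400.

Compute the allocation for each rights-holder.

Delacroix: $100; Orozco: $600; Chaudhri: $3,000; Quinlan: $1,000; Andrade: $1,400; Marchetti: $2,300

Profit-interest units total: 58.
Unrounded shares: Delacroix 1/58 × $8,400 = 144.83; Orozco 4/58 × $8,400 = 579.31; Chaudhri 20/58 × $8,400 = 2,896.55; Quinlan 7/58 × $8,400 = 1,013.79; Andrade 10/58 × $8,400 = 1,448.28; Marchetti 16/58 × $8,400 = 2,317.24.
After rounding ($100): Delacroix $100; Orozco $600; Chaudhri $2,900; Quinlan $1,000; Andrade $1,400; Marchetti $2,300. Sum = $8,300.
Difference $8,400 − $8,300 = +$100 applied to largest allocation (Chaudhri): Chaudhri becomes $3,000.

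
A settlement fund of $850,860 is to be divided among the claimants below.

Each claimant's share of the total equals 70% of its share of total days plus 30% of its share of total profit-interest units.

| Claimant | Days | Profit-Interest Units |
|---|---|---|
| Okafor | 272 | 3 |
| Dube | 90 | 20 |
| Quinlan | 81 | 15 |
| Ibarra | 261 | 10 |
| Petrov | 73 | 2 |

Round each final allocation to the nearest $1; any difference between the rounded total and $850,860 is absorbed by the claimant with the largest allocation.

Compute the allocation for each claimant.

Days total 777; profit-interest units total 50.
Blended shares (70% days + 30% profit-interest units): Okafor 0.2630; Dube 0.2011; Quinlan 0.1630; Ibarra 0.2951; Petrov 0.0778.
Pro-rata amounts: Okafor 223,814.51; Dube 171,091.85; Quinlan 138,667.18; Ibarra 251,118.68; Petrov 66,167.78.
At nearest $1: Okafor $223,815; Dube $171,092; Quinlan $138,667; Ibarra $251,119; Petrov $66,168. Sum = $850,861.
Difference $850,860 − $850,861 = −$1 applied to largest allocation (Ibarra): Ibarra becomes $251,118.

Okafor: $223,815 | Dube: $171,092 | Quinlan: $138,667 | Ibarra: $251,118 | Petrov: $66,168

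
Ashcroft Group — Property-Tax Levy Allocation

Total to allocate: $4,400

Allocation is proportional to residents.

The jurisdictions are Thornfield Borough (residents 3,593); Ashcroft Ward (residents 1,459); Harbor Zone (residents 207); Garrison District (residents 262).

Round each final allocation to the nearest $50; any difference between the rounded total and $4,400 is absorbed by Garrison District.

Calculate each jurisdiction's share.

Total residents = 5,521.
Proportional shares: Thornfield Borough 3,593/5,521 × $4,400 = 2,863.47; Ashcroft Ward 1,459/5,521 × $4,400 = 1,162.76; Harbor Zone 207/5,521 × $4,400 = 164.97; Garrison District 262/5,521 × $4,400 = 208.80.
Rounded to nearest $50: Thornfield Borough $2,850; Ashcroft Ward $1,150; Harbor Zone $150; Garrison District $200. Sum = $4,350.
Difference $4,400 − $4,350 = +$50 applied to Garrison District: Garrison District becomes $250.

Thornfield Borough: $2,850; Ashcroft Ward: $1,150; Harbor Zone: $150; Garrison District: $250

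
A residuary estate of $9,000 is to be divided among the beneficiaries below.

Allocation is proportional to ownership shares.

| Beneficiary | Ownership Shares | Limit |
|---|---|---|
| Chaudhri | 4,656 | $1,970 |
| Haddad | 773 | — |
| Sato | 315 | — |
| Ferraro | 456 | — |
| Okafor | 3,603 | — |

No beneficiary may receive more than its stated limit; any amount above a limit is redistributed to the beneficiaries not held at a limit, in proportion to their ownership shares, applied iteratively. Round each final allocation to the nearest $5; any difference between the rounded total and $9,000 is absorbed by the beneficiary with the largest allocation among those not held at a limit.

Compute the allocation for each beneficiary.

Chaudhri: $1,970; Haddad: $1,055; Sato: $430; Ferraro: $625; Okafor: $4,920

Combined ownership shares = 9,803.
Proportional shares (ignoring caps): Chaudhri 4,274.61; Haddad 709.68; Sato 289.20; Ferraro 418.65; Okafor 3,307.86.
Cap binds for Chaudhri ($1,970); balance $7,030 reallocated over remaining ownership shares 5,147.
Redistributed shares: Haddad 1,055.80 → $1,055; Sato 430.24 → $430; Ferraro 622.82 → $625; Okafor 4,921.14 → $4,920.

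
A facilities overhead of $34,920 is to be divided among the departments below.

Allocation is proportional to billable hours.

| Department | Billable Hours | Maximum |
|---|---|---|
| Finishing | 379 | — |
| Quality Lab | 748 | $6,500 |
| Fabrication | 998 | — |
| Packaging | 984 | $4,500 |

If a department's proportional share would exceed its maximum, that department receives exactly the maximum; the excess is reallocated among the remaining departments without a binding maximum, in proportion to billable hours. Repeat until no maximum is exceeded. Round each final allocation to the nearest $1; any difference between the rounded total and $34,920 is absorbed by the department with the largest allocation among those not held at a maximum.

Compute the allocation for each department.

Sum of billable hours: 3,109.
Pro-rata shares before constraints: Finishing 4,256.89; Quality Lab 8,401.47; Fabrication 11,209.44; Packaging 11,052.20.
Cap binds for Quality Lab ($6,500), Packaging ($4,500); residual $23,920 reallocated over remaining billable hours 1,377.
Remaining shares: Finishing 6,583.65 → $6,584; Fabrication 17,336.35 → $17,336.

Finishing: $6,584 | Quality Lab: $6,500 | Fabrication: $17,336 | Packaging: $4,500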